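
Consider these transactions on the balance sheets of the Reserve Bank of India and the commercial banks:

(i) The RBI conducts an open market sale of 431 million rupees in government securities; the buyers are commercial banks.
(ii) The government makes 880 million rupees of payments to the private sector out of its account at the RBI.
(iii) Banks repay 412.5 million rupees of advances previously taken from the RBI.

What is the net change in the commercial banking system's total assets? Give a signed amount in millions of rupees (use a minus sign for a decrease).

OMO sale (to banks) 431 million rupees: just an asset swap on bank balance sheets → 0.
Government spending 880 million rupees: bank balance sheets expand → +880M.
Discount-window repayment 412.5 million rupees: bank balance sheets shrink → −412.5M.
Net: 0 + 880 − 412.5 = +467.5 million.

+467.5 million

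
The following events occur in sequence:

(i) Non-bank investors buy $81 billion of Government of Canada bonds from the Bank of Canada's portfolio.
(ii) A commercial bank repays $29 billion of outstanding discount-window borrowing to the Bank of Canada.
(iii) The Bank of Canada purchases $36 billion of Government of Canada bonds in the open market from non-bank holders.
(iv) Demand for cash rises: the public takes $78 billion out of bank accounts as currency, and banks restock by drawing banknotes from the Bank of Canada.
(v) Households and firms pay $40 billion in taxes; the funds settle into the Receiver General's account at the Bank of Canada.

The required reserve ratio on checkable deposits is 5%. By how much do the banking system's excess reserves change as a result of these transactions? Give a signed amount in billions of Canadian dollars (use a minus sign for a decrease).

Asset sale (to non-banks) $81 billion: reserves −$81B, deposits −$81B.
Discount-window repayment $29 billion: reserves −$29B, deposits 0.
Asset purchase (from non-banks) $36 billion: reserves +$36B, deposits +$36B.
Currency withdrawal $78 billion: reserves −$78B, deposits −$78B.
Government account inflow $40 billion: reserves −$40B, deposits −$40B.
Totals: Δreserves = −$192B, Δdeposits = −$163B.
Δrequired reserves = 5% × −$163B = −$8.15B.
Δexcess reserves = Δreserves − Δrequired = −$192B − (−$8.15B) = -$183.85 billion.

-$183.85 billion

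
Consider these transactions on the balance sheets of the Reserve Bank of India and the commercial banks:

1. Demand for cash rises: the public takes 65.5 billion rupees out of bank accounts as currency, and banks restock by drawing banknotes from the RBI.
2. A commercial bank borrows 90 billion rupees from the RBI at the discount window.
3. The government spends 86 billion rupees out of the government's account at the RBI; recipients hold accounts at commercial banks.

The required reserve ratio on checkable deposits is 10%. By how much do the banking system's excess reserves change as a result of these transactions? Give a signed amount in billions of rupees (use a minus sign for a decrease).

Currency withdrawal 65.5 billion rupees: reserves −65.5B, deposits −65.5B.
Discount-window loan 90 billion rupees: reserves +90B, deposits 0.
Government spending 86 billion rupees: reserves +86B, deposits +86B.
Totals: Δreserves = +110.5B, Δdeposits = +20.5B.
Δrequired reserves = 10% × +20.5B = +2.05B.
Δexcess reserves = Δreserves − Δrequired = +110.5B − (+2.05B) = +108.45 billion.

+108.45 billion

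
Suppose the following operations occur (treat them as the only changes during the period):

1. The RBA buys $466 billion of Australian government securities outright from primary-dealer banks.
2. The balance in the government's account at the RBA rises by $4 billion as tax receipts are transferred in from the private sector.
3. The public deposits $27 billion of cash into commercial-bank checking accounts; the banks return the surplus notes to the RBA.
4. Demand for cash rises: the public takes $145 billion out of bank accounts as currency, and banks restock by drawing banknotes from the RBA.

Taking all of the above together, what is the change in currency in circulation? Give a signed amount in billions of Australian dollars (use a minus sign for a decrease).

OMO purchase (from banks) $466 billion: no currency enters or leaves circulation → 0.
Government account inflow $4 billion: no currency enters or leaves circulation → 0.
Currency deposit $27 billion: notes return to the central bank → −$27B.
Currency withdrawal $145 billion: notes leave the central bank → +$145B.
Net: 0 + 0 − 27 + 145 = +$118 billion.

+$118 billion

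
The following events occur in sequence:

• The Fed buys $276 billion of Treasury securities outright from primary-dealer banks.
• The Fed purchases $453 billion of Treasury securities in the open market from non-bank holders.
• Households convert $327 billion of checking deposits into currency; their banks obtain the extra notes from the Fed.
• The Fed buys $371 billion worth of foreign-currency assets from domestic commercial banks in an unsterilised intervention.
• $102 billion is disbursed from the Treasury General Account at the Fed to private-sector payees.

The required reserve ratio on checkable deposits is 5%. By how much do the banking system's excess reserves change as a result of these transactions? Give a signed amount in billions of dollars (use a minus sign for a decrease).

OMO purchase (from banks) $276 billion: reserves +$276B, deposits 0.
Asset purchase (from non-banks) $453 billion: reserves +$453B, deposits +$453B.
Currency withdrawal $327 billion: reserves −$327B, deposits −$327B.
FX purchase $371 billion: reserves +$371B, deposits 0.
Government spending $102 billion: reserves +$102B, deposits +$102B.
Totals: Δreserves = +$875B, Δdeposits = +$228B.
Δrequired reserves = 5% × +$228B = +$11.4B.
Δexcess reserves = Δreserves − Δrequired = +$875B − (+$11.4B) = +$863.6 billion.

+$863.6 billion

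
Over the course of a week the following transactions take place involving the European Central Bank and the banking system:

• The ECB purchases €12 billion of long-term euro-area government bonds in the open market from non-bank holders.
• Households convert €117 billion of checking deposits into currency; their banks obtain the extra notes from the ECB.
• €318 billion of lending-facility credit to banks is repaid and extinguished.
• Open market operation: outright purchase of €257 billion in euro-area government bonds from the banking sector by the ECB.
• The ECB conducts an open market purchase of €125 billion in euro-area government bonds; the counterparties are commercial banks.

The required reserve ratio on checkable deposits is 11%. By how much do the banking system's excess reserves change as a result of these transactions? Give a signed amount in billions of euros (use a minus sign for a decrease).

Asset purchase (from non-banks) €12 billion: reserves +€12B, deposits +€12B.
Currency withdrawal €117 billion: reserves −€117B, deposits −€117B.
Discount-window repayment €318 billion: reserves −€318B, deposits 0.
OMO purchase (from banks) €257 billion: reserves +€257B, deposits 0.
OMO purchase (from banks) €125 billion: reserves +€125B, deposits 0.
Totals: Δreserves = −€41B, Δdeposits = −€105B.
Δrequired reserves = 11% × −€105B = −€11.55B.
Δexcess reserves = Δreserves − Δrequired = −€41B − (−€11.55B) = -€29.45 billion.

-€29.45 billion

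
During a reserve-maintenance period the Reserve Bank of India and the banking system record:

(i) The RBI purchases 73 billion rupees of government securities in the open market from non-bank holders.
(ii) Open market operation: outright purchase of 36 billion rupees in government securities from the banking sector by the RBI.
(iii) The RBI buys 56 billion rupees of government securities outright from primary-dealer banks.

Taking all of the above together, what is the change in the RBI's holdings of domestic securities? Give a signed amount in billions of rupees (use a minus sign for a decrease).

+165 billion

Asset purchase (from non-banks) 73 billion rupees: securities added to the RBI's portfolio → +73B.
OMO purchase (from banks) 36 billion rupees: securities added to the RBI's portfolio → +36B.
OMO purchase (from banks) 56 billion rupees: securities added to the RBI's portfolio → +56B.
Net: 73 + 36 + 56 = +165 billion.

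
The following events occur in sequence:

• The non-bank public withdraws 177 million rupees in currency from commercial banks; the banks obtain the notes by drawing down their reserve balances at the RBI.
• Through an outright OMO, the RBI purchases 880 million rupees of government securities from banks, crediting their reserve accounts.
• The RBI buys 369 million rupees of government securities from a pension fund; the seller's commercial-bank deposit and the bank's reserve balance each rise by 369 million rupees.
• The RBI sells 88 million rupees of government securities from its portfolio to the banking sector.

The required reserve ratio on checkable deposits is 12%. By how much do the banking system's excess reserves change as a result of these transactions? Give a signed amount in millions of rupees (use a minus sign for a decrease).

+960.96 million

Currency withdrawal 177 million rupees: reserves −177M, deposits −177M.
OMO purchase (from banks) 880 million rupees: reserves +880M, deposits 0.
Asset purchase (from non-banks) 369 million rupees: reserves +369M, deposits +369M.
OMO sale (to banks) 88 million rupees: reserves −88M, deposits 0.
Totals: Δreserves = +984M, Δdeposits = +192M.
Δrequired reserves = 12% × +192M = +23.04M.
Δexcess reserves = Δreserves − Δrequired = +984M − (+23.04M) = +960.96 million.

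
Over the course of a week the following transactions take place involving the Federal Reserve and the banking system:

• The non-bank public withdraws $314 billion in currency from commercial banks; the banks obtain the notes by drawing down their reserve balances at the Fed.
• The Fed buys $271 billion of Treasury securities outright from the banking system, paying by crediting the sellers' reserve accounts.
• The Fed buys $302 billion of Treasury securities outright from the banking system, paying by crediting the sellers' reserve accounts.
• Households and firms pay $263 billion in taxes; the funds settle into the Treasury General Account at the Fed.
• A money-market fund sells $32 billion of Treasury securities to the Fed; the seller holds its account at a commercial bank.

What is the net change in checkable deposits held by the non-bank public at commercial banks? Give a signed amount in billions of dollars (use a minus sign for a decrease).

Fed balance sheet:
  Assets:      Securities +$605B
  Liabilities: Bank reserves +$28B, Currency in circulation +$314B, Government deposits +$263B
Commercial banking system:
  Assets:      Reserves at CB +$28B, Securities −$573B
  Liabilities: Checkable deposits −$545B
So the change in checkable deposits held by the non-bank public at commercial banks is -$545 billion.

-$545 billion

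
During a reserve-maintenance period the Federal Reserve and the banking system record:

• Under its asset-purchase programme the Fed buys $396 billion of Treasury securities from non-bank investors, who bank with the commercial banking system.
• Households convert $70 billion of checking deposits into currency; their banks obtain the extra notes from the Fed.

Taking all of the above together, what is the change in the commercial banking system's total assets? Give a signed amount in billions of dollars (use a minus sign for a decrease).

+$326 billion

Asset purchase (from non-banks) $396 billion: bank balance sheets expand → +$396B.
Currency withdrawal $70 billion: bank balance sheets shrink → −$70B.
Net: 396 − 70 = +$326 billion.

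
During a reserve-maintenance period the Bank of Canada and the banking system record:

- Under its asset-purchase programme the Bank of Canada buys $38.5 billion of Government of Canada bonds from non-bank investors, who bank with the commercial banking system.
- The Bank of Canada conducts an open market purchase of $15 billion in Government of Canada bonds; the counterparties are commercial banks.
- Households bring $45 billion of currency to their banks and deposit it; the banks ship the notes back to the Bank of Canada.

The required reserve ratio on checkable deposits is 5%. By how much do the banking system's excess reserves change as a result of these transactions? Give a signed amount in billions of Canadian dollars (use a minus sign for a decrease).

Asset purchase (from non-banks) $38.5 billion: reserves +$38.5B, deposits +$38.5B.
OMO purchase (from banks) $15 billion: reserves +$15B, deposits 0.
Currency deposit $45 billion: reserves +$45B, deposits +$45B.
Totals: Δreserves = +$98.5B, Δdeposits = +$83.5B.
Δrequired reserves = 5% × +$83.5B = +$4.175B.
Δexcess reserves = Δreserves − Δrequired = +$98.5B − (+$4.175B) = +$94.325 billion.

+$94.325 billion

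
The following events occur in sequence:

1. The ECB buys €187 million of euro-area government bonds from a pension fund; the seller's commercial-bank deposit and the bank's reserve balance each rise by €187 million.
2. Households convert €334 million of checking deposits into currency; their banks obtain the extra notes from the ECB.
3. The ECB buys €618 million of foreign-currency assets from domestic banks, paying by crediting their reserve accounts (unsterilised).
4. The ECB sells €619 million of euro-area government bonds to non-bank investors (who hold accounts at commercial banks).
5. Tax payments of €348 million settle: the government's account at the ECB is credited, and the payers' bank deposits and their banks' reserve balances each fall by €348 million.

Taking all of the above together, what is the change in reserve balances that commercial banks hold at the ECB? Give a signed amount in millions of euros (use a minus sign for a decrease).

-€496 million

Asset purchase (from non-banks) €187 million: the ECB pays by crediting reserve accounts → +€187M.
Currency withdrawal €334 million: banks swap reserves for currency → −€334M.
FX purchase €618 million: the ECB pays by crediting reserve accounts → +€618M.
Asset sale (to non-banks) €619 million: the non-bank buyers' banks settle from reserves → −€619M.
Government account inflow €348 million: funds move from bank reserves into the government account → −€348M.
Net: 187 − 334 + 618 − 619 − 348 = -€496 million.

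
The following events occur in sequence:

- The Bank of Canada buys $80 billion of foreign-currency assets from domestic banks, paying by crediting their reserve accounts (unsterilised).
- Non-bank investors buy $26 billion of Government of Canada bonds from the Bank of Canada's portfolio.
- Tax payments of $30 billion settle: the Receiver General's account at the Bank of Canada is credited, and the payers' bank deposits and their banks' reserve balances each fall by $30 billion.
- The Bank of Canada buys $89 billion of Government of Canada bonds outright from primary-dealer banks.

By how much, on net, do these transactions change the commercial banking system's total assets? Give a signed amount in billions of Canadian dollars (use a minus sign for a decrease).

Bank of Canada balance sheet:
  Assets:      Securities +$63B, Foreign assets +$80B
  Liabilities: Bank reserves +$113B, Government deposits +$30B
Commercial banking system:
  Assets:      Reserves at CB +$113B, Securities −$89B, Foreign assets −$80B
  Liabilities: Checkable deposits −$56B
Change in total bank assets = -$56 billion.

-$56 billion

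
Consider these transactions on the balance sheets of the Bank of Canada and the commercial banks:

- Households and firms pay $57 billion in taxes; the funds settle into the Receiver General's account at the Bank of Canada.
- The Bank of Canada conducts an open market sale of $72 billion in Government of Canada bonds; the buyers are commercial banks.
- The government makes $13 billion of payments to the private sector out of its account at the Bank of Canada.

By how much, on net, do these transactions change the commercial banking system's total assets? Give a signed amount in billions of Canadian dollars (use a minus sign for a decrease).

-$44 billion

Government account inflow $57 billion: bank balance sheets shrink → −$57B.
OMO sale (to banks) $72 billion: just an asset swap on bank balance sheets → 0.
Government spending $13 billion: bank balance sheets expand → +$13B.
Net: −57 + 0 + 13 = -$44 billion.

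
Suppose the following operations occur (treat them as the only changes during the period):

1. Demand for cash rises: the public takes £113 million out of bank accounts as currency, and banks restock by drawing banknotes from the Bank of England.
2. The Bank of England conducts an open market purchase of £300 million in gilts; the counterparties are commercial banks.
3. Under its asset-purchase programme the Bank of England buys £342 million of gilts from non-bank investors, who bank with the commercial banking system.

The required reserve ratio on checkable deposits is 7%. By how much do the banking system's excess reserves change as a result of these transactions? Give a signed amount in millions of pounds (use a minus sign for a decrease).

Currency withdrawal £113 million: reserves −£113M, deposits −£113M.
OMO purchase (from banks) £300 million: reserves +£300M, deposits 0.
Asset purchase (from non-banks) £342 million: reserves +£342M, deposits +£342M.
Totals: Δreserves = +£529M, Δdeposits = +£229M.
Δrequired reserves = 7% × +£229M = +£16.03M.
Δexcess reserves = Δreserves − Δrequired = +£529M − (+£16.03M) = +£512.97 million.

+£512.97 million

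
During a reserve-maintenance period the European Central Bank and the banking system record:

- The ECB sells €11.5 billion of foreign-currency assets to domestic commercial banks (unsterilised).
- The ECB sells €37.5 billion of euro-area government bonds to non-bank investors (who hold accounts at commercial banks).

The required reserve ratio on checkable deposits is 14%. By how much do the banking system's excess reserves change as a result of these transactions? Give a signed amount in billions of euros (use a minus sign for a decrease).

FX sale €11.5 billion: reserves −€11.5B, deposits 0.
Asset sale (to non-banks) €37.5 billion: reserves −€37.5B, deposits −€37.5B.
Totals: Δreserves = −€49B, Δdeposits = −€37.5B.
Δrequired reserves = 14% × −€37.5B = −€5.25B.
Δexcess reserves = Δreserves − Δrequired = −€49B − (−€5.25B) = -€43.75 billion.

-€43.75 billion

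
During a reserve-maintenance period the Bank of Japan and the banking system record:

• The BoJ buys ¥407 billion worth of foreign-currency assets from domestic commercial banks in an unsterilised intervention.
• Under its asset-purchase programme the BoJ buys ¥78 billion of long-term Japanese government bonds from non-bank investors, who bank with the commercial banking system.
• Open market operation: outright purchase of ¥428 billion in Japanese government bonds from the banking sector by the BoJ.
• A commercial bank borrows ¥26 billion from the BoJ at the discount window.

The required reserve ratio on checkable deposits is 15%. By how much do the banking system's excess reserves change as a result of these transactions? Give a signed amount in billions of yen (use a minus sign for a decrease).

FX purchase ¥407 billion: reserves +¥407B, deposits 0.
Asset purchase (from non-banks) ¥78 billion: reserves +¥78B, deposits +¥78B.
OMO purchase (from banks) ¥428 billion: reserves +¥428B, deposits 0.
Discount-window loan ¥26 billion: reserves +¥26B, deposits 0.
Totals: Δreserves = +¥939B, Δdeposits = +¥78B.
Δrequired reserves = 15% × +¥78B = +¥11.7B.
Δexcess reserves = Δreserves − Δrequired = +¥939B − (+¥11.7B) = +¥927.3 billion.

+¥927.3 billion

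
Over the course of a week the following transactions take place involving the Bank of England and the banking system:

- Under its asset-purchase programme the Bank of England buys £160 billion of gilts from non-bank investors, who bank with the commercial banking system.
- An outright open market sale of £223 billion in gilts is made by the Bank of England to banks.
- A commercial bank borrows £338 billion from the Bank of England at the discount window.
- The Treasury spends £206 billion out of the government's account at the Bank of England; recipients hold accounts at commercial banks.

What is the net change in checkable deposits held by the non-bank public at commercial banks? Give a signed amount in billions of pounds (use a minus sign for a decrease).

Bank of England balance sheet:
  Assets:      Securities −£63B, Loans to banks +£338B
  Liabilities: Bank reserves +£481B, Government deposits −£206B
Commercial banking system:
  Assets:      Reserves at CB +£481B, Securities +£223B
  Liabilities: Checkable deposits +£366B, Borrowings from CB +£338B
So the change in checkable deposits held by the non-bank public at commercial banks is +£366 billion.

+£366 billion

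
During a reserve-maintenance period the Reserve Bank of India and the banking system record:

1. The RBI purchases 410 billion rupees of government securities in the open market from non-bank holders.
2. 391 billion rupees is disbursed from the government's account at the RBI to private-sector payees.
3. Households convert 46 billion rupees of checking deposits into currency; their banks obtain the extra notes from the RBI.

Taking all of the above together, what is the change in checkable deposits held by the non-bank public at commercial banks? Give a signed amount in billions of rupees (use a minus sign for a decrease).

RBI balance sheet:
  Assets:      Securities +410B
  Liabilities: Bank reserves +755B, Currency in circulation +46B, Government deposits −391B
Commercial banking system:
  Assets:      Reserves at CB +755B
  Liabilities: Checkable deposits +755B
So the change in checkable deposits held by the non-bank public at commercial banks is +755 billion.

+755 billion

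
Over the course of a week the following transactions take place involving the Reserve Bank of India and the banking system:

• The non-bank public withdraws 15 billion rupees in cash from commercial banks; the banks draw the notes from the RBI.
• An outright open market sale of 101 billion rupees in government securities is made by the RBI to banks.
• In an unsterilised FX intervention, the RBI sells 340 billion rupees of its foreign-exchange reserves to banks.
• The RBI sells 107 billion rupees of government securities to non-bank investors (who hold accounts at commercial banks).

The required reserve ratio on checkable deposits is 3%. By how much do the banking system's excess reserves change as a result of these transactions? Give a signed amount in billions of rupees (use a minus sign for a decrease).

-559.34 billion

Currency withdrawal 15 billion rupees: reserves −15B, deposits −15B.
OMO sale (to banks) 101 billion rupees: reserves −101B, deposits 0.
FX sale 340 billion rupees: reserves −340B, deposits 0.
Asset sale (to non-banks) 107 billion rupees: reserves −107B, deposits −107B.
Totals: Δreserves = −563B, Δdeposits = −122B.
Δrequired reserves = 3% × −122B = −3.66B.
Δexcess reserves = Δreserves − Δrequired = −563B − (−3.66B) = -559.34 billion.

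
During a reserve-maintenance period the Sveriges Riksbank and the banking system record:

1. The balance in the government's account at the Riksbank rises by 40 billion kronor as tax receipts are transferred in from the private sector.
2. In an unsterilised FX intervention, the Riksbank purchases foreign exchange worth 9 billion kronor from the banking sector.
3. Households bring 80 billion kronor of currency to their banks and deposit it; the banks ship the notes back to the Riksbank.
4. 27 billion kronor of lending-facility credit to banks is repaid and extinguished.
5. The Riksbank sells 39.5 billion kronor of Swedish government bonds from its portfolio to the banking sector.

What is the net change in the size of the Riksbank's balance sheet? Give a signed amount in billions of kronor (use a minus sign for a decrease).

-57.5 billion

Government account inflow 40 billion kronor: only the composition of liabilities changes → 0.
FX purchase 9 billion kronor: a Riksbank asset is acquired → +9B.
Currency deposit 80 billion kronor: only the composition of liabilities changes → 0.
Discount-window repayment 27 billion kronor: a Riksbank asset is shed → −27B.
OMO sale (to banks) 39.5 billion kronor: a Riksbank asset is shed → −39.5B.
Net: 0 + 9 + 0 − 27 − 39.5 = -57.5 billion.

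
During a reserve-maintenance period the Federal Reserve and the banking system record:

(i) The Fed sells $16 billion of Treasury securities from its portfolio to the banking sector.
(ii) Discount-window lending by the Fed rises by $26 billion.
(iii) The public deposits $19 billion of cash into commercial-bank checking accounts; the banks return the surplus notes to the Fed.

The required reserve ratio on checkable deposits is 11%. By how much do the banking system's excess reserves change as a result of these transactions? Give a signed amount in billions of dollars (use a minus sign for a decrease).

+$26.91 billion

OMO sale (to banks) $16 billion: reserves −$16B, deposits 0.
Discount-window loan $26 billion: reserves +$26B, deposits 0.
Currency deposit $19 billion: reserves +$19B, deposits +$19B.
Totals: Δreserves = +$29B, Δdeposits = +$19B.
Δrequired reserves = 11% × +$19B = +$2.09B.
Δexcess reserves = Δreserves − Δrequired = +$29B − (+$2.09B) = +$26.91 billion.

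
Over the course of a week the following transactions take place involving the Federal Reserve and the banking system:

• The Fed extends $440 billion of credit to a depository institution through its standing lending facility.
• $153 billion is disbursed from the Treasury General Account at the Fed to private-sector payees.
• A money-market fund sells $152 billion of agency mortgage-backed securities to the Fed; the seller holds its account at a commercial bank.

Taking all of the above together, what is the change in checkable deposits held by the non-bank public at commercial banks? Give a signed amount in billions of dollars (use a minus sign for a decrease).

+$305 billion

Discount-window loan $440 billion: the counterparty is a bank, so public deposits are unchanged → 0.
Government spending $153 billion: non-bank counterparties' bank balances rise → +$153B.
Asset purchase (from non-banks) $152 billion: non-bank counterparties' bank balances rise → +$152B.
Net: 0 + 153 + 152 = +$305 billion.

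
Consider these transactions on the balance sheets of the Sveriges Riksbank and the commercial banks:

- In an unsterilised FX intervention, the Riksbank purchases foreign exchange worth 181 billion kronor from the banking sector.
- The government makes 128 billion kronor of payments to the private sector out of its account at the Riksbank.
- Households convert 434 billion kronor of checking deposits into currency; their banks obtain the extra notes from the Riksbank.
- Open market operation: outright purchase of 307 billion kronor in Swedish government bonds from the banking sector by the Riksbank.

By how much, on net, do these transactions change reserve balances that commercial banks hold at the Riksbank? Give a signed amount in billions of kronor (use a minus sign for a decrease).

Riksbank balance sheet:
  Assets:      Securities +307B, Foreign assets +181B
  Liabilities: Bank reserves +182B, Currency in circulation +434B, Government deposits −128B
Commercial banking system:
  Assets:      Reserves at CB +182B, Securities −307B, Foreign assets −181B
  Liabilities: Checkable deposits −306B
So the change in reserve balances that commercial banks hold at the Riksbank is +182 billion.

+182 billion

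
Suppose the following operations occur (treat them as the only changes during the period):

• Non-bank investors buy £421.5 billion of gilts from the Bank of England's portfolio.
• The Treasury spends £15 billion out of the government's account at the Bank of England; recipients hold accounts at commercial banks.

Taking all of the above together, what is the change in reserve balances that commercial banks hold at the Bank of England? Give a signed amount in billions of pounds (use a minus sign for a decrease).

-£406.5 billion

Asset sale (to non-banks) £421.5 billion: the non-bank buyers' banks settle from reserves → −£421.5B.
Government spending £15 billion: government payments flow into bank reserve accounts → +£15B.
Net: −421.5 + 15 = -£406.5 billion.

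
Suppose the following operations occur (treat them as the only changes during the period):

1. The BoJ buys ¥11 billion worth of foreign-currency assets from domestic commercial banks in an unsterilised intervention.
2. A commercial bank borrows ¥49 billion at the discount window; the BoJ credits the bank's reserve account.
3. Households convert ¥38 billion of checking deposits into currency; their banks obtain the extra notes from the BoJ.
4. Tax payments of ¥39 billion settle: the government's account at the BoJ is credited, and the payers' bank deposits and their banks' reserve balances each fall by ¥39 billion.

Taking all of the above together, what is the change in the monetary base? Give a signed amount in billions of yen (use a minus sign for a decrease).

FX purchase ¥11 billion: BoJ balance sheet expands → +¥11B.
Discount-window loan ¥49 billion: BoJ balance sheet expands → +¥49B.
Currency withdrawal ¥38 billion: just a shift between currency and reserves — both are base money → 0.
Government account inflow ¥39 billion: reserves shift to a non-base liability → −¥39B.
Net: 11 + 49 + 0 − 39 = +¥21 billion.

+¥21 billion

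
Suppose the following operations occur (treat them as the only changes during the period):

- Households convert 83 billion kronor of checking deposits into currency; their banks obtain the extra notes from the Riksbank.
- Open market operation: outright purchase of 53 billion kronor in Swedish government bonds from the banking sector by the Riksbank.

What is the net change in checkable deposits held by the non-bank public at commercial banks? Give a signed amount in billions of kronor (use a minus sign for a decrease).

Currency withdrawal 83 billion kronor: non-bank counterparties' bank balances fall → −83B.
OMO purchase (from banks) 53 billion kronor: the counterparty is a bank, so public deposits are unchanged → 0.
Net: −83 + 0 = -83 billion.

-83 billion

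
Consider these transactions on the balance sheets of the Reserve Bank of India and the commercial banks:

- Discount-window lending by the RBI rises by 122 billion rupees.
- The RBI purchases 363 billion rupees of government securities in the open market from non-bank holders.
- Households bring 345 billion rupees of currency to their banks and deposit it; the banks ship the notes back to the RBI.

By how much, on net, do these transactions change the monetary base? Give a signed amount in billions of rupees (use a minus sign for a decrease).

Discount-window loan 122 billion rupees: RBI balance sheet expands → +122B.
Asset purchase (from non-banks) 363 billion rupees: RBI balance sheet expands → +363B.
Currency deposit 345 billion rupees: just a shift between currency and reserves — both are base money → 0.
Net: 122 + 363 + 0 = +485 billion.

+485 billion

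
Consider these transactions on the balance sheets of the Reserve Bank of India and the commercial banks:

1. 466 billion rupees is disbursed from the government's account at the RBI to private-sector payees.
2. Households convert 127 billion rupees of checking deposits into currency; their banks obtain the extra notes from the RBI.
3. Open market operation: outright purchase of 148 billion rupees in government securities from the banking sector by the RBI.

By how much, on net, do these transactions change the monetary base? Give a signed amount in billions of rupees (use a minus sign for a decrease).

+614 billion

RBI balance sheet:
  Assets:      Securities +148B
  Liabilities: Bank reserves +487B, Currency in circulation +127B, Government deposits −466B
Monetary base = currency + reserves: +127B + (+487B) = +614 billion.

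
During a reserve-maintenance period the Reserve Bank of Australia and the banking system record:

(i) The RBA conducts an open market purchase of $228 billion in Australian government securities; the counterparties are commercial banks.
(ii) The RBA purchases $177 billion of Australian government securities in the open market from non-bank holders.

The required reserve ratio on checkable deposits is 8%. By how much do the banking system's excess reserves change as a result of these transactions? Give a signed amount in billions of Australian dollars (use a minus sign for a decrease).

OMO purchase (from banks) $228 billion: reserves +$228B, deposits 0.
Asset purchase (from non-banks) $177 billion: reserves +$177B, deposits +$177B.
Totals: Δreserves = +$405B, Δdeposits = +$177B.
Δrequired reserves = 8% × +$177B = +$14.16B.
Δexcess reserves = Δreserves − Δrequired = +$405B − (+$14.16B) = +$390.84 billion.

+$390.84 billion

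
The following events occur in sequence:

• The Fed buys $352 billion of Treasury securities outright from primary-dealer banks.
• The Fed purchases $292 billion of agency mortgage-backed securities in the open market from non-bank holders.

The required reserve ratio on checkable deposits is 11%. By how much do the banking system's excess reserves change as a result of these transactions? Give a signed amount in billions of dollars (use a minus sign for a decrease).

OMO purchase (from banks) $352 billion: reserves +$352B, deposits 0.
Asset purchase (from non-banks) $292 billion: reserves +$292B, deposits +$292B.
Totals: Δreserves = +$644B, Δdeposits = +$292B.
Δrequired reserves = 11% × +$292B = +$32.12B.
Δexcess reserves = Δreserves − Δrequired = +$644B − (+$32.12B) = +$611.88 billion.

+$611.88 billion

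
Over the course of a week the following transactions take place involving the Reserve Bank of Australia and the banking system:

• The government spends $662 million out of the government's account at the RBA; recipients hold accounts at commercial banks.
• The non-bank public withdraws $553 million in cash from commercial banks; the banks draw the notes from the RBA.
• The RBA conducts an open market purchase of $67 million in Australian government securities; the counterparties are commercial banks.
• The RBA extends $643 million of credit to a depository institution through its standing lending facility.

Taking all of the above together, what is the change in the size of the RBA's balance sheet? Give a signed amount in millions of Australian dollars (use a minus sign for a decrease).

+$710 million

RBA balance sheet:
  Assets:      Securities +$67M, Loans to banks +$643M
  Liabilities: Bank reserves +$819M, Currency in circulation +$553M, Government deposits −$662M
Commercial banking system:
  Assets:      Reserves at CB +$819M, Securities −$67M
  Liabilities: Checkable deposits +$109M, Borrowings from CB +$643M
Change in total RBA assets = +$710 million.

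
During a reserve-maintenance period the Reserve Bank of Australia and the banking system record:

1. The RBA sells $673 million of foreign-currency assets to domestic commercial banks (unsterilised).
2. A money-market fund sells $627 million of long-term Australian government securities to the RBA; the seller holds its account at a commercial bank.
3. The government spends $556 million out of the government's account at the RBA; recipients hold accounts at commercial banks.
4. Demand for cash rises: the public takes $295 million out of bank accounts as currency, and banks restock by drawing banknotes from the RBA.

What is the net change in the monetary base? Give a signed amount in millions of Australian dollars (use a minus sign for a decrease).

FX sale $673 million: RBA balance sheet contracts → −$673M.
Asset purchase (from non-banks) $627 million: RBA balance sheet expands → +$627M.
Government spending $556 million: a non-base liability converts back to reserves → +$556M.
Currency withdrawal $295 million: just a shift between currency and reserves — both are base money → 0.
Net: −673 + 627 + 556 + 0 = +$510 million.

+$510 million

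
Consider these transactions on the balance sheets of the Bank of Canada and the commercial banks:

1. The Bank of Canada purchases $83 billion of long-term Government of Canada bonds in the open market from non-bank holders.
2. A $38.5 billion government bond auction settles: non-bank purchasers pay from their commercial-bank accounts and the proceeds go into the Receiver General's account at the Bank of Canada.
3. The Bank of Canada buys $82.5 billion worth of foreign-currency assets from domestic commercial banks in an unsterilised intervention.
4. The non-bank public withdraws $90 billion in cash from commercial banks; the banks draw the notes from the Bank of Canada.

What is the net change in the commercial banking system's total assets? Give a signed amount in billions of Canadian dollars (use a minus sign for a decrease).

Asset purchase (from non-banks) $83 billion: bank balance sheets expand → +$83B.
Government account inflow $38.5 billion: bank balance sheets shrink → −$38.5B.
FX purchase $82.5 billion: just an asset swap on bank balance sheets → 0.
Currency withdrawal $90 billion: bank balance sheets shrink → −$90B.
Net: 83 − 38.5 + 0 − 90 = -$45.5 billion.

-$45.5 billion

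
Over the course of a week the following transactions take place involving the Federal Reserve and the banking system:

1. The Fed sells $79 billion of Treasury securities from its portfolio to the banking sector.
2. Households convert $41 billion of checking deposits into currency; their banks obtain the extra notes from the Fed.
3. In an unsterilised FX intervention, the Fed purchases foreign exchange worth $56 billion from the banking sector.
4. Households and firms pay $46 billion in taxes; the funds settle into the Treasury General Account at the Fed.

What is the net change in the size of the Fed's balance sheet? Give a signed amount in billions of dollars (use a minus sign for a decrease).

OMO sale (to banks) $79 billion: a Fed asset is shed → −$79B.
Currency withdrawal $41 billion: only the composition of liabilities changes → 0.
FX purchase $56 billion: a Fed asset is acquired → +$56B.
Government account inflow $46 billion: only the composition of liabilities changes → 0.
Net: −79 + 0 + 56 + 0 = -$23 billion.

-$23 billion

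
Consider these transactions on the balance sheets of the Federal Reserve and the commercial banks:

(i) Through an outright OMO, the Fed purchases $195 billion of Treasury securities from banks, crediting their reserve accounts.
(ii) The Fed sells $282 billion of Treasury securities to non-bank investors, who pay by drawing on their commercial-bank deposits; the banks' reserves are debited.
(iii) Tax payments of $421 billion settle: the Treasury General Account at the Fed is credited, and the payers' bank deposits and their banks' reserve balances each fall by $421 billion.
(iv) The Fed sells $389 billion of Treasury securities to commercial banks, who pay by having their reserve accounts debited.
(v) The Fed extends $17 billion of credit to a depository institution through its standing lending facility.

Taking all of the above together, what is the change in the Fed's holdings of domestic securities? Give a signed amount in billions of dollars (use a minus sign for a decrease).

Fed balance sheet:
  Assets:      Securities −$476B, Loans to banks +$17B
  Liabilities: Bank reserves −$880B, Government deposits +$421B
So the change in the Fed's holdings of domestic securities is -$476 billion.

-$476 billion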